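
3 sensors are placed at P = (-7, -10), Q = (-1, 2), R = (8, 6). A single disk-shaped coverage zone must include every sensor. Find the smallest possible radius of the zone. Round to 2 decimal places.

Side lengths²: PQ² = 180, PR² = 481, QR² = 97.
Since PR² = 481 ≥ 180 + 97 = 277, the angle opposite PR is not acute, so the smallest enclosing circle has PR as diameter.
Centre = midpoint of PR = (0.5, -2), r² = 481/4 = 120.25.
r = √(120.25) ≈ 10.97.

10.97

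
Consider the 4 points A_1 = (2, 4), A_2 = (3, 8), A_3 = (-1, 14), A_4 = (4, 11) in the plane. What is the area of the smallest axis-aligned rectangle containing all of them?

x ranges over [-1, 4], width 5.
y ranges over [4, 14], height 10.
Area = 5 × 10 = 50.

50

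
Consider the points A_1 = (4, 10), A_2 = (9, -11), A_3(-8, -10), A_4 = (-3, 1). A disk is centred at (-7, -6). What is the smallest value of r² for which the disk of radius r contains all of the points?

377

The required radius is the distance from (-7, -6) to the farthest point.
Squared distances: 377, 281, 17, 65.
Maximum is 377, attained at A_1.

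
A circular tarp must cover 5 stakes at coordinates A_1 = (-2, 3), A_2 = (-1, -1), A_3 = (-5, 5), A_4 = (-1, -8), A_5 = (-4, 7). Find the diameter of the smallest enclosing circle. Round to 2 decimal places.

The minimum enclosing circle of a finite set is fixed by two of the points (as a diameter) or three (as a circumcircle).
The farthest pair is A_4–A_5 with squared distance 234. The circle on this segment as diameter has centre (-2.5, -0.5) and r² = 234/4 = 58.5.
Check A_1: distance² to centre = 12.5 ≤ 58.5, so it lies inside.
All remaining points lie in this disk, and no smaller disk contains both endpoints, so this is the minimum enclosing circle.
Diameter = 2r = 2√(58.5) ≈ 15.30.

15.30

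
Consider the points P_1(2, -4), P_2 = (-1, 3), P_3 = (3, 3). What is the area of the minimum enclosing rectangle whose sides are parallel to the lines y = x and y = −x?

In coordinates u = x + y, v = x − y the rectangle is axis-aligned; the map (x,y)→(u,v) scales areas by 2.
u-values: -2, 2, 6; range = 6 − (-2) = 8.
v-values: 6, -4, 0; range = 6 − (-4) = 10.
Area = (8 × 10) / 2 = 40.

40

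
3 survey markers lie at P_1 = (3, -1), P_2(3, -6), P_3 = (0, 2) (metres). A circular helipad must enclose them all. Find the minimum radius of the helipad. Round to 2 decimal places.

4.27

Side lengths²: P_1P_2² = 25, P_1P_3² = 18, P_2P_3² = 73.
Since P_2P_3² = 73 ≥ 25 + 18 = 43, the angle opposite P_2P_3 is not acute, so the smallest enclosing circle has P_2P_3 as diameter.
Centre = midpoint of P_2P_3 = (1.5, -2), r² = 73/4 = 18.25.
r = √(18.25) ≈ 4.27.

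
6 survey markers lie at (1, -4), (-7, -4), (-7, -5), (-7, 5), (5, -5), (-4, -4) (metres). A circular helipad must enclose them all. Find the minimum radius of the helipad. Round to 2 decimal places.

7.81

By Welzl's lemma the MEC is supported by two points (diametrically opposite) or three points (on a circumcircle).
The farthest pair is (-7, 5)–(5, -5) with squared distance 244. The circle on this segment as diameter has centre (-1, 0) and r² = 244/4 = 61.
Check (1, -4): distance² to centre = 20 ≤ 61, so it lies inside.
All remaining points lie in this disk, and no smaller disk contains both endpoints, so this is the minimum enclosing circle.
r = √61 ≈ 7.81.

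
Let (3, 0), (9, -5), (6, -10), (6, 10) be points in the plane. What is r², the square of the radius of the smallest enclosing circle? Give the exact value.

100

By Welzl's lemma the MEC is supported by two points (diametrically opposite) or three points (on a circumcircle).
The farthest pair is (6, -10)–(6, 10) with squared distance 400. The circle on this segment as diameter has centre (6, 0) and r² = 400/4 = 100.
Check (3, 0): distance² to centre = 9 ≤ 100, so it lies inside.
All remaining points lie in this disk, and no smaller disk contains both endpoints, so this is the minimum enclosing circle.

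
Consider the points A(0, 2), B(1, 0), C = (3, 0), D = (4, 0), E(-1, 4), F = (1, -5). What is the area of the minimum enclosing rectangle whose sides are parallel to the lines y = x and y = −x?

44

In coordinates u = x + y, v = x − y the rectangle is axis-aligned; the map (x,y)→(u,v) scales areas by 2.
u-values: 2, 1, 3, 4, 3, -4; range = 4 − (-4) = 8.
v-values: -2, 1, 3, 4, -5, 6; range = 6 − (-5) = 11.
Area = (8 × 11) / 2 = 44.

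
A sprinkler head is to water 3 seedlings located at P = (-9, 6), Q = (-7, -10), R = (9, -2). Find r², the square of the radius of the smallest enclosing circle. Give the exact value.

Side lengths²: PQ² = 260, PR² = 388, QR² = 320.
Since PR² = 388 < 320 + 260 = 580, the triangle is acute, so the smallest enclosing circle is the circumcircle.
Circumcentre = (-24/17, -20/17), r² = 31525/289.

31525/289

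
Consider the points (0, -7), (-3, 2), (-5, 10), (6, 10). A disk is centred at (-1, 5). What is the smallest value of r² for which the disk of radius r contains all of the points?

145

The required radius is the distance from (-1, 5) to the farthest point.
Squared distances: 145, 13, 41, 74.
Maximum is 145, attained at (0, -7).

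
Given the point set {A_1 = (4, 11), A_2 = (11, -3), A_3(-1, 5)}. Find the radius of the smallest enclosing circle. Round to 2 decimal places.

Side lengths²: A_1A_2² = 245, A_1A_3² = 61, A_2A_3² = 208.
Since A_1A_2² = 245 < 208 + 61 = 269, the triangle is acute, so the smallest enclosing circle is the circumcircle.
Circumcentre = (6.75, 3.625), r² = 61.953125.
r = √(61.953125) ≈ 7.87.

7.87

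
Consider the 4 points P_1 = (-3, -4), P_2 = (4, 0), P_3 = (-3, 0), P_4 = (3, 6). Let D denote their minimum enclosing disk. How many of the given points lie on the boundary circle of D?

2

The farthest pair is P_1–P_4 with squared distance 136. The circle on this segment as diameter has centre (0, 1) and r² = 136/4 = 34.
Check P_2: distance² to centre = 17 ≤ 34, so it lies inside.
All remaining points lie in this disk, and no smaller disk contains both endpoints, so this is the minimum enclosing circle.
The points at distance exactly r from the centre are P_1, P_4 — 2 points.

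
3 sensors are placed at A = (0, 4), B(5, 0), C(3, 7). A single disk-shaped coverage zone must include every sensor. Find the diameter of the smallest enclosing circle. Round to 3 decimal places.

Side lengths²: AB² = 41, AC² = 18, BC² = 53.
Since BC² = 53 < 41 + 18 = 59, the triangle is acute, so the smallest enclosing circle is the circumcircle.
Circumcentre = (65/18, 61/18), r² = 2173/162.
Diameter = 2r = 2√(2173/162) ≈ 7.325.

7.325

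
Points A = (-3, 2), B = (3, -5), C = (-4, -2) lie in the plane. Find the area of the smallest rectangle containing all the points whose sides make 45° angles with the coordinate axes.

In coordinates u = x + y, v = x − y the rectangle is axis-aligned; the map (x,y)→(u,v) scales areas by 2.
u-values: -1, -2, -6; range = -1 − (-6) = 5.
v-values: -5, 8, -2; range = 8 − (-5) = 13.
Area = (5 × 13) / 2 = 32.5.

32.5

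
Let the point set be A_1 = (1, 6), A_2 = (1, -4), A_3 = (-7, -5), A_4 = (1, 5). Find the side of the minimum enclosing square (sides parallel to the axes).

The bounding box has width 8 and height 11.
An axis-aligned square enclosing the set must have side ≥ max(width, height).
So the minimum side is max(8, 11) = 11.

11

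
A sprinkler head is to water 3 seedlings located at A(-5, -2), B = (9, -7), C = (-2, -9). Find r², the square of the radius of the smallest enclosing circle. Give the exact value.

Side lengths²: AB² = 221, AC² = 58, BC² = 125.
Since AB² = 221 ≥ 125 + 58 = 183, the angle opposite AB is not acute, so the smallest enclosing circle has AB as diameter.
Centre = midpoint of AB = (2, -4.5), r² = 221/4 = 55.25.

55.25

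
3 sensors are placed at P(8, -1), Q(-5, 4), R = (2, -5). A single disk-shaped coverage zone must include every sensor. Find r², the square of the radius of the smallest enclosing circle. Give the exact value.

Side lengths²: PQ² = 194, PR² = 52, QR² = 130.
Since PQ² = 194 ≥ 130 + 52 = 182, the angle opposite PQ is not acute, so the smallest enclosing circle has PQ as diameter.
Centre = midpoint of PQ = (1.5, 1.5), r² = 194/4 = 48.5.

48.5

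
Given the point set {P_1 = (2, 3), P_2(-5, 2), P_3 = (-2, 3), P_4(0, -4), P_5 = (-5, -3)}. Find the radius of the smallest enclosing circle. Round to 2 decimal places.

4.61

By Welzl's lemma the MEC is supported by two points (diametrically opposite) or three points (on a circumcircle).
The farthest pair is P_1–P_5 with squared distance 85. The circle on this segment as diameter has centre (-1.5, 0) and r² = 85/4 = 21.25.
Check P_2: distance² to centre = 16.25 ≤ 21.25, so it lies inside.
All remaining points lie in this disk, and no smaller disk contains both endpoints, so this is the minimum enclosing circle.
r = √(21.25) ≈ 4.61.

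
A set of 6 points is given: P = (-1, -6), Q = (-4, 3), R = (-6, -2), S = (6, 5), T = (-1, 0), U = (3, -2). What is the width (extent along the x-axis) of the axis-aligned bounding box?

12

max x = 6, min x = -6, so width = 12.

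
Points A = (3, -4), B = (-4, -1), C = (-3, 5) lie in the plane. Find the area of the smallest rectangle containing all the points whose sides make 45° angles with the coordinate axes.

In coordinates u = x + y, v = x − y the rectangle is axis-aligned; the map (x,y)→(u,v) scales areas by 2.
u-values: -1, -5, 2; range = 2 − (-5) = 7.
v-values: 7, -3, -8; range = 7 − (-8) = 15.
Area = (7 × 15) / 2 = 52.5.

52.5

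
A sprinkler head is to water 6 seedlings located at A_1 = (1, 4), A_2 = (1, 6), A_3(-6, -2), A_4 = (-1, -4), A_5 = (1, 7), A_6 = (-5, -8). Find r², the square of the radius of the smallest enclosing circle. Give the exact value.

65.25

By Welzl's lemma the MEC is supported by two points (diametrically opposite) or three points (on a circumcircle).
The farthest pair is A_5–A_6 with squared distance 261. The circle on this segment as diameter has centre (-2, -0.5) and r² = 261/4 = 65.25.
Check A_1: distance² to centre = 29.25 ≤ 65.25, so it lies inside.
All remaining points lie in this disk, and no smaller disk contains both endpoints, so this is the minimum enclosing circle.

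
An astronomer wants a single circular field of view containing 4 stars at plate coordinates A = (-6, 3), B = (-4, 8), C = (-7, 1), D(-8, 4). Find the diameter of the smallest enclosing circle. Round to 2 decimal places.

A smallest enclosing disk is always determined by at most three of the input points on its boundary.
The farthest pair is B–C with squared distance 58. The circle on this segment as diameter has centre (-5.5, 4.5) and r² = 58/4 = 14.5.
Check A: distance² to centre = 2.5 ≤ 14.5, so it lies inside.
All remaining points lie in this disk, and no smaller disk contains both endpoints, so this is the minimum enclosing circle.
Diameter = 2r = 2√(14.5) ≈ 7.62.

7.62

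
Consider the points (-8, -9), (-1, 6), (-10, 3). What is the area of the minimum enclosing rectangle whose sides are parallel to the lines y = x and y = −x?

154

In coordinates u = x + y, v = x − y the rectangle is axis-aligned; the map (x,y)→(u,v) scales areas by 2.
u-values: -17, 5, -7; range = 5 − (-17) = 22.
v-values: 1, -7, -13; range = 1 − (-13) = 14.
Area = (22 × 14) / 2 = 154.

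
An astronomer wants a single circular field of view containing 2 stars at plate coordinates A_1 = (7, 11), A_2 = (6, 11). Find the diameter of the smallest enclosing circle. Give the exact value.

1

The smallest circle enclosing two points has them as diameter endpoints.
Centre = midpoint = (6.5, 11); r² = |A_1A_2|²/4 = 1/4 = 0.25.
Diameter = 2r = 2√(0.25) = 1.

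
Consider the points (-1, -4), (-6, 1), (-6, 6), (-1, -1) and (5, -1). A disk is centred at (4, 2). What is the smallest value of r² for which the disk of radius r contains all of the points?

The required radius is the distance from (4, 2) to the farthest point.
Squared distances: 61, 101, 116, 34, 10.
Maximum is 116, attained at (-6, 6).

116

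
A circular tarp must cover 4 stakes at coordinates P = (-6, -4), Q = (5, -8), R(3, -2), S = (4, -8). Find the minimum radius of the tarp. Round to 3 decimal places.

5.852

The minimum enclosing circle of a finite set is fixed by two of the points (as a diameter) or three (as a circumcircle).
The farthest pair is P–Q with squared distance 137. The circle on this segment as diameter has centre (-0.5, -6) and r² = 137/4 = 34.25.
Check R: distance² to centre = 28.25 ≤ 34.25, so it lies inside.
All remaining points lie in this disk, and no smaller disk contains both endpoints, so this is the minimum enclosing circle.
r = √(34.25) ≈ 5.852.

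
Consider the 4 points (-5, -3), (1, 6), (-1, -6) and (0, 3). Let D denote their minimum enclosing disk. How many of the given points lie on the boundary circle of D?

A smallest enclosing disk is always determined by at most three of the input points on its boundary.
The farthest pair is (1, 6)–(-1, -6) with squared distance 148. The circle on this segment as diameter has centre (0, 0) and r² = 148/4 = 37.
Check (-5, -3): distance² to centre = 34 ≤ 37, so it lies inside.
All remaining points lie in this disk, and no smaller disk contains both endpoints, so this is the minimum enclosing circle.
The points at distance exactly r from the centre are (1, 6), (-1, -6) — 2 points.

2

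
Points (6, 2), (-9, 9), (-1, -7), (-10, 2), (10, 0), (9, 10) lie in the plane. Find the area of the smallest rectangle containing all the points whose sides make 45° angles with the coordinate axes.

In coordinates u = x + y, v = x − y the rectangle is axis-aligned; the map (x,y)→(u,v) scales areas by 2.
u-values: 8, 0, -8, -8, 10, 19; range = 19 − (-8) = 27.
v-values: 4, -18, 6, -12, 10, -1; range = 10 − (-18) = 28.
Area = (27 × 28) / 2 = 378.

378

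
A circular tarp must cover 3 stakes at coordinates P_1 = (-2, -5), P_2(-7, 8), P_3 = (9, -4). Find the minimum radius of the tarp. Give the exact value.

Side lengths²: P_1P_2² = 194, P_1P_3² = 122, P_2P_3² = 400.
Since P_2P_3² = 400 ≥ 194 + 122 = 316, the angle opposite P_2P_3 is not acute, so the smallest enclosing circle has P_2P_3 as diameter.
Centre = midpoint of P_2P_3 = (1, 2), r² = 400/4 = 100.
r = √100 = 10.

10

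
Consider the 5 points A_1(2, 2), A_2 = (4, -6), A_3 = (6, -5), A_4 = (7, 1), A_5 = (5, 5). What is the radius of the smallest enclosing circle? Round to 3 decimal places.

5.523

A smallest enclosing disk is always determined by at most three of the input points on its boundary.
The farthest pair is A_2–A_5 with squared distance 122. The circle on this segment as diameter has centre (4.5, -0.5) and r² = 122/4 = 30.5.
Check A_1: distance² to centre = 12.5 ≤ 30.5, so it lies inside.
All remaining points lie in this disk, and no smaller disk contains both endpoints, so this is the minimum enclosing circle.
r = √(30.5) ≈ 5.523.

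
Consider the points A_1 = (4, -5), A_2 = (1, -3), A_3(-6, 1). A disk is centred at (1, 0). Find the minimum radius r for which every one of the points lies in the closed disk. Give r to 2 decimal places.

7.07

The required radius is the distance from (1, 0) to the farthest point.
Squared distances: 34, 9, 50.
Maximum is 50, attained at A_3.
r = √50 ≈ 7.07.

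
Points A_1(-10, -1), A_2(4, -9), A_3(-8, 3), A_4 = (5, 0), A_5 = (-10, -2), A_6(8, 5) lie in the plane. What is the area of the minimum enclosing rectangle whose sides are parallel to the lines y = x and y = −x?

In coordinates u = x + y, v = x − y the rectangle is axis-aligned; the map (x,y)→(u,v) scales areas by 2.
u-values: -11, -5, -5, 5, -12, 13; range = 13 − (-12) = 25.
v-values: -9, 13, -11, 5, -8, 3; range = 13 − (-11) = 24.
Area = (25 × 24) / 2 = 300.

300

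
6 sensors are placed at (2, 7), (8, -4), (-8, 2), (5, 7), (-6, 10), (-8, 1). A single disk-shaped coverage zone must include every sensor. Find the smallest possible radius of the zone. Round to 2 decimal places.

9.90

A smallest enclosing disk is always determined by at most three of the input points on its boundary.
The farthest pair is (8, -4)–(-6, 10) with squared distance 392. The circle on this segment as diameter has centre (1, 3) and r² = 392/4 = 98.
Check (2, 7): distance² to centre = 17 ≤ 98, so it lies inside.
All remaining points lie in this disk, and no smaller disk contains both endpoints, so this is the minimum enclosing circle.
r = √98 ≈ 9.90.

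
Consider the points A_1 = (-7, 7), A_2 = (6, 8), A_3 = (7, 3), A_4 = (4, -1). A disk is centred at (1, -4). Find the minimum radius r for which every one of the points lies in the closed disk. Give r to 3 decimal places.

13.601

The required radius is the distance from (1, -4) to the farthest point.
Squared distances: 185, 169, 85, 18.
Maximum is 185, attained at A_1.
r = √185 ≈ 13.601.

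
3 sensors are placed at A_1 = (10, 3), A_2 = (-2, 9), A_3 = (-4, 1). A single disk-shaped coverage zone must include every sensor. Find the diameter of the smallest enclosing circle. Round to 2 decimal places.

14.49

Side lengths²: A_1A_2² = 180, A_1A_3² = 200, A_2A_3² = 68.
Since A_1A_3² = 200 < 180 + 68 = 248, the triangle is acute, so the smallest enclosing circle is the circumcircle.
Circumcentre = (25/9, 32/9), r² = 4250/81.
Diameter = 2r = 2√(4250/81) ≈ 14.49.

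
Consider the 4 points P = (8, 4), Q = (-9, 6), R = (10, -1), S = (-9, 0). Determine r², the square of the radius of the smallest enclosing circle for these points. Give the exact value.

102.5

The minimum enclosing circle of a finite set is fixed by two of the points (as a diameter) or three (as a circumcircle).
The farthest pair is Q–R with squared distance 410. The circle on this segment as diameter has centre (0.5, 2.5) and r² = 410/4 = 102.5.
Check P: distance² to centre = 58.5 ≤ 102.5, so it lies inside.
All remaining points lie in this disk, and no smaller disk contains both endpoints, so this is the minimum enclosing circle.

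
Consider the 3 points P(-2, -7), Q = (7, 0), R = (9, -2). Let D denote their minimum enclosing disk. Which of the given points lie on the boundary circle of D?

Side lengths²: PQ² = 130, PR² = 146, QR² = 8.
Since PR² = 146 ≥ 130 + 8 = 138, the angle opposite PR is not acute, so the smallest enclosing circle has PR as diameter.
Centre = midpoint of PR = (3.5, -4.5), r² = 146/4 = 36.5.
The points at distance exactly r from the centre are P, R — 2 points.

P, R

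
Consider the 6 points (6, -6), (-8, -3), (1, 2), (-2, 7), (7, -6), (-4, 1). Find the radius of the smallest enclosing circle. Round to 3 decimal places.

8.395

The minimum enclosing circle is determined by three boundary points: (-8, -3), (-2, 7), (7, -6).
Their circumcentre is (5/28, -31/28) with r² = 27625/392.
The farthest remaining point (6, -6) is at distance² 22669/392 ≤ 27625/392.
r = √(27625/392) ≈ 8.395.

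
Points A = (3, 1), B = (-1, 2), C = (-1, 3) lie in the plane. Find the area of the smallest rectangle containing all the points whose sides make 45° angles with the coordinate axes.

9

In coordinates u = x + y, v = x − y the rectangle is axis-aligned; the map (x,y)→(u,v) scales areas by 2.
u-values: 4, 1, 2; range = 4 − 1 = 3.
v-values: 2, -3, -4; range = 2 − (-4) = 6.
Area = (3 × 6) / 2 = 9.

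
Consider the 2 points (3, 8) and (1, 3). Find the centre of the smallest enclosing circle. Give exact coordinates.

The smallest circle enclosing two points has them as diameter endpoints.
Centre = midpoint = (2, 5.5); r² = |(3, 8)−(1, 3)|²/4 = 29/4 = 7.25.
Centre = (2, 5.5).

(2, 5.5)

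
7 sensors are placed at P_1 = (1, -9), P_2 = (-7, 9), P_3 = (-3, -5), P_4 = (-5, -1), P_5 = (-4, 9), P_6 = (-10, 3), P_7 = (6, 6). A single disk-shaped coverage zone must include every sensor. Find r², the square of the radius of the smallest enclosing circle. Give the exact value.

43165/441

A smallest enclosing disk is always determined by at most three of the input points on its boundary.
The minimum enclosing circle is determined by three boundary points: P_1, P_2, P_7.
Their circumcentre is (-15/7, 8/21) with r² = 43165/441.
The farthest remaining point P_5 is at distance² 34282/441 ≤ 43165/441.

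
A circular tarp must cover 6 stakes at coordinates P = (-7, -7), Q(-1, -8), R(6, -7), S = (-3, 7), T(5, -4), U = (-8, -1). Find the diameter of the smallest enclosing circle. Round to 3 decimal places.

17.309

The minimum enclosing circle of a finite set is fixed by two of the points (as a diameter) or three (as a circumcircle).
The minimum enclosing circle is determined by three boundary points: P, R, S.
Their circumcentre is (-0.5, -9/7) with r² = 14681/196.
The farthest remaining point U is at distance² 11041/196 ≤ 14681/196.
Diameter = 2r = 2√(14681/196) ≈ 17.309.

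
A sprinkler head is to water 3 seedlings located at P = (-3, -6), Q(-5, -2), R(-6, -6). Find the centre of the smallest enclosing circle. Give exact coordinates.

(-4.5, -4.25)

Side lengths²: PQ² = 20, PR² = 9, QR² = 17.
Since PQ² = 20 < 17 + 9 = 26, the triangle is acute, so the smallest enclosing circle is the circumcircle.
Circumcentre = (-4.5, -4.25), r² = 5.3125.
Centre = (-4.5, -4.25).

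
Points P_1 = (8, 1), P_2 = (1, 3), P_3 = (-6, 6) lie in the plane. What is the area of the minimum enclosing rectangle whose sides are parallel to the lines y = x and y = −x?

In coordinates u = x + y, v = x − y the rectangle is axis-aligned; the map (x,y)→(u,v) scales areas by 2.
u-values: 9, 4, 0; range = 9 − 0 = 9.
v-values: 7, -2, -12; range = 7 − (-12) = 19.
Area = (9 × 19) / 2 = 85.5.

85.5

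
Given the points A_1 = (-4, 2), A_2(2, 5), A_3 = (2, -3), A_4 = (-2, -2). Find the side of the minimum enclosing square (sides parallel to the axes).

The bounding box has width 6 and height 8.
An axis-aligned square enclosing the set must have side ≥ max(width, height).
So the minimum side is max(6, 8) = 8.

8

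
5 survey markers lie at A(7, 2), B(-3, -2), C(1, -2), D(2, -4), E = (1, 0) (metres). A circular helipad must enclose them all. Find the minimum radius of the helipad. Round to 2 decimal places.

5.39

The minimum enclosing circle of a finite set is fixed by two of the points (as a diameter) or three (as a circumcircle).
The farthest pair is A–B with squared distance 116. The circle on this segment as diameter has centre (2, 0) and r² = 116/4 = 29.
Check C: distance² to centre = 5 ≤ 29, so it lies inside.
All remaining points lie in this disk, and no smaller disk contains both endpoints, so this is the minimum enclosing circle.
r = √29 ≈ 5.39.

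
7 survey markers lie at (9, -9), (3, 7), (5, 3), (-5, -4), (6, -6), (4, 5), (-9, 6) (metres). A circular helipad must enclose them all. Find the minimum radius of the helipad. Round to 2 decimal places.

11.72

By Welzl's lemma the MEC is supported by two points (diametrically opposite) or three points (on a circumcircle).
The farthest pair is (9, -9)–(-9, 6) with squared distance 549. The circle on this segment as diameter has centre (0, -1.5) and r² = 549/4 = 137.25.
Check (3, 7): distance² to centre = 81.25 ≤ 137.25, so it lies inside.
All remaining points lie in this disk, and no smaller disk contains both endpoints, so this is the minimum enclosing circle.
r = √(137.25) ≈ 11.72.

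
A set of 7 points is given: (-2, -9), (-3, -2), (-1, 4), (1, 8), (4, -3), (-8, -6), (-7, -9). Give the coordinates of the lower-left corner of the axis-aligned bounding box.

(-8, -9)

x-range [-8, 4], y-range [-9, 8].
The lower-left corner is (-8, -9).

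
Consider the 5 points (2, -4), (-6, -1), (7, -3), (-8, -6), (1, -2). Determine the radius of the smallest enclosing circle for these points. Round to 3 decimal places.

The farthest pair is (7, -3)–(-8, -6) with squared distance 234. The circle on this segment as diameter has centre (-0.5, -4.5) and r² = 234/4 = 58.5.
Check (2, -4): distance² to centre = 6.5 ≤ 58.5, so it lies inside.
All remaining points lie in this disk, and no smaller disk contains both endpoints, so this is the minimum enclosing circle.
r = √(58.5) ≈ 7.649.

7.649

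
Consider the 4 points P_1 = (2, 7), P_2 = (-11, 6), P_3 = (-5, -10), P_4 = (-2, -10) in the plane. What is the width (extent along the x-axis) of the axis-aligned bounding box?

max x = 2, min x = -11, so width = 13.

13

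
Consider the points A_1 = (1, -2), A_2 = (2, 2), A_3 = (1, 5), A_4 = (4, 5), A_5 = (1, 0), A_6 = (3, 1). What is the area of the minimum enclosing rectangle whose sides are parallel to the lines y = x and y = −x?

In coordinates u = x + y, v = x − y the rectangle is axis-aligned; the map (x,y)→(u,v) scales areas by 2.
u-values: -1, 4, 6, 9, 1, 4; range = 9 − (-1) = 10.
v-values: 3, 0, -4, -1, 1, 2; range = 3 − (-4) = 7.
Area = (10 × 7) / 2 = 35.

35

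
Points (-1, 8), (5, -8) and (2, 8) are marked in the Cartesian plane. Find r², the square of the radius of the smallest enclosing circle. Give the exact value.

Call the three points A, B, C in the order given.
Side lengths²: AB² = 292, AC² = 9, BC² = 265.
Since AB² = 292 ≥ 265 + 9 = 274, the angle opposite AB is not acute, so the smallest enclosing circle has AB as diameter.
Centre = midpoint of AB = (2, 0), r² = 292/4 = 73.

73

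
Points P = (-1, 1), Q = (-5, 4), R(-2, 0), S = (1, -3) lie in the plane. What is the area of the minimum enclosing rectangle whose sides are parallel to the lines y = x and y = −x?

13

In coordinates u = x + y, v = x − y the rectangle is axis-aligned; the map (x,y)→(u,v) scales areas by 2.
u-values: 0, -1, -2, -2; range = 0 − (-2) = 2.
v-values: -2, -9, -2, 4; range = 4 − (-9) = 13.
Area = (2 × 13) / 2 = 13.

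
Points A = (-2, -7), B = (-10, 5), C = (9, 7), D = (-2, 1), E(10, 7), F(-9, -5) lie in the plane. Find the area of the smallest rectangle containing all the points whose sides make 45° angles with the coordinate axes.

310

In coordinates u = x + y, v = x − y the rectangle is axis-aligned; the map (x,y)→(u,v) scales areas by 2.
u-values: -9, -5, 16, -1, 17, -14; range = 17 − (-14) = 31.
v-values: 5, -15, 2, -3, 3, -4; range = 5 − (-15) = 20.
Area = (31 × 20) / 2 = 310.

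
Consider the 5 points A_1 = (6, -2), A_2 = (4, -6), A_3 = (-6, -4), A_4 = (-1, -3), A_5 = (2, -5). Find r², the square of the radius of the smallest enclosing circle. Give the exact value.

A smallest enclosing disk is always determined by at most three of the input points on its boundary.
The farthest pair is A_1–A_3 with squared distance 148. The circle on this segment as diameter has centre (0, -3) and r² = 148/4 = 37.
Check A_2: distance² to centre = 25 ≤ 37, so it lies inside.
All remaining points lie in this disk, and no smaller disk contains both endpoints, so this is the minimum enclosing circle.

37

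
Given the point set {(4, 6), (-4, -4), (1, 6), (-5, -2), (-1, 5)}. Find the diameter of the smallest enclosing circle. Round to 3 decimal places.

12.806

By Welzl's lemma the MEC is supported by two points (diametrically opposite) or three points (on a circumcircle).
The farthest pair is (4, 6)–(-4, -4) with squared distance 164. The circle on this segment as diameter has centre (0, 1) and r² = 164/4 = 41.
Check (1, 6): distance² to centre = 26 ≤ 41, so it lies inside.
All remaining points lie in this disk, and no smaller disk contains both endpoints, so this is the minimum enclosing circle.
Diameter = 2r = 2√41 ≈ 12.806.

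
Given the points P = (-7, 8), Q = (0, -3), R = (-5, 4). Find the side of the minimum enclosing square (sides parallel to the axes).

The bounding box has width 7 and height 11.
An axis-aligned square enclosing the set must have side ≥ max(width, height).
So the minimum side is max(7, 11) = 11.

11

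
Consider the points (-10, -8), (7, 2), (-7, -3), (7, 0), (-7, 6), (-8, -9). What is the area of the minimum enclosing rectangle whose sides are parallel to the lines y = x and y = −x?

270

In coordinates u = x + y, v = x − y the rectangle is axis-aligned; the map (x,y)→(u,v) scales areas by 2.
u-values: -18, 9, -10, 7, -1, -17; range = 9 − (-18) = 27.
v-values: -2, 5, -4, 7, -13, 1; range = 7 − (-13) = 20.
Area = (27 × 20) / 2 = 270.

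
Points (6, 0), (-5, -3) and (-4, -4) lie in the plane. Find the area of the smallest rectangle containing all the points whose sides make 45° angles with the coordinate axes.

56

In coordinates u = x + y, v = x − y the rectangle is axis-aligned; the map (x,y)→(u,v) scales areas by 2.
u-values: 6, -8, -8; range = 6 − (-8) = 14.
v-values: 6, -2, 0; range = 6 − (-2) = 8.
Area = (14 × 8) / 2 = 56.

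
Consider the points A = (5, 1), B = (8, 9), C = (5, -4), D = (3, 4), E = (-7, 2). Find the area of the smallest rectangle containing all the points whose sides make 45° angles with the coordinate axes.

198

In coordinates u = x + y, v = x − y the rectangle is axis-aligned; the map (x,y)→(u,v) scales areas by 2.
u-values: 6, 17, 1, 7, -5; range = 17 − (-5) = 22.
v-values: 4, -1, 9, -1, -9; range = 9 − (-9) = 18.
Area = (22 × 18) / 2 = 198.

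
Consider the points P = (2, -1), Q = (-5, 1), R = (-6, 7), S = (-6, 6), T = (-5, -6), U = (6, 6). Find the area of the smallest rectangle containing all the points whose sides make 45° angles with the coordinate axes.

In coordinates u = x + y, v = x − y the rectangle is axis-aligned; the map (x,y)→(u,v) scales areas by 2.
u-values: 1, -4, 1, 0, -11, 12; range = 12 − (-11) = 23.
v-values: 3, -6, -13, -12, 1, 0; range = 3 − (-13) = 16.
Area = (23 × 16) / 2 = 184.

184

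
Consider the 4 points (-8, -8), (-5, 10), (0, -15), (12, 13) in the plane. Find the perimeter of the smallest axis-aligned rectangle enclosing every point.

Width = max x − min x = 12 − (-8) = 20.
Height = max y − min y = 13 − (-15) = 28.
Perimeter = 2(20 + 28) = 96.

96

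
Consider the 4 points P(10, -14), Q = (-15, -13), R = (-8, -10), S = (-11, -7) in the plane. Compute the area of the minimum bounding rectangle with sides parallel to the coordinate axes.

x ranges over [-15, 10], width 25.
y ranges over [-14, -7], height 7.
Area = 25 × 7 = 175.

175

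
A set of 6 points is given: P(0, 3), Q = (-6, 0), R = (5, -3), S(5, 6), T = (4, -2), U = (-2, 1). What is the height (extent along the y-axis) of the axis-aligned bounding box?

max y = 6, min y = -3, so height = 9.

9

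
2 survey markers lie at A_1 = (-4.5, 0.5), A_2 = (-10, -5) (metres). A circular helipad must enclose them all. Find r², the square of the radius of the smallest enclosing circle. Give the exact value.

15.125

The smallest circle enclosing two points has them as diameter endpoints.
Centre = midpoint = (-7.25, -2.25); r² = |A_1A_2|²/4 = 60.5/4 = 15.125.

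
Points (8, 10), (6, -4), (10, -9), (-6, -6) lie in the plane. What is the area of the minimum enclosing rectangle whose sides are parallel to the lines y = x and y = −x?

315

In coordinates u = x + y, v = x − y the rectangle is axis-aligned; the map (x,y)→(u,v) scales areas by 2.
u-values: 18, 2, 1, -12; range = 18 − (-12) = 30.
v-values: -2, 10, 19, 0; range = 19 − (-2) = 21.
Area = (30 × 21) / 2 = 315.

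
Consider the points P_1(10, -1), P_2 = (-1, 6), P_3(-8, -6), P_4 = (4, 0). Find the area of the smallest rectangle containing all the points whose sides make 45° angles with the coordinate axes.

207

In coordinates u = x + y, v = x − y the rectangle is axis-aligned; the map (x,y)→(u,v) scales areas by 2.
u-values: 9, 5, -14, 4; range = 9 − (-14) = 23.
v-values: 11, -7, -2, 4; range = 11 − (-7) = 18.
Area = (23 × 18) / 2 = 207.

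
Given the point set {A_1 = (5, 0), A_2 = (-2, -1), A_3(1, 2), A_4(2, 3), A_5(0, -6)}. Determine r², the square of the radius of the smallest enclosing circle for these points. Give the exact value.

The minimum enclosing circle of a finite set is fixed by two of the points (as a diameter) or three (as a circumcircle).
The farthest pair is A_4–A_5 with squared distance 85. The circle on this segment as diameter has centre (1, -1.5) and r² = 85/4 = 21.25.
Check A_1: distance² to centre = 18.25 ≤ 21.25, so it lies inside.
All remaining points lie in this disk, and no smaller disk contains both endpoints, so this is the minimum enclosing circle.

21.25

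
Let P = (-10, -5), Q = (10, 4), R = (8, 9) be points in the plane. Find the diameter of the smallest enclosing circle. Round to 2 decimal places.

Side lengths²: PQ² = 481, PR² = 520, QR² = 29.
Since PR² = 520 ≥ 481 + 29 = 510, the angle opposite PR is not acute, so the smallest enclosing circle has PR as diameter.
Centre = midpoint of PR = (-1, 2), r² = 520/4 = 130.
Diameter = 2r = 2√130 ≈ 22.80.

22.80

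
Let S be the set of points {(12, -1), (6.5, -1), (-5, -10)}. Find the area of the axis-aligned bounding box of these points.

153

x ranges over [-5, 12], width 17.
y ranges over [-10, -1], height 9.
Area = 17 × 9 = 153.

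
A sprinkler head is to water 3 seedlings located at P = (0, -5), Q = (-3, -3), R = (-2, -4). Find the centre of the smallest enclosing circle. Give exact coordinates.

Side lengths²: PQ² = 13, PR² = 5, QR² = 2.
Since PQ² = 13 ≥ 5 + 2 = 7, the angle opposite PQ is not acute, so the smallest enclosing circle has PQ as diameter.
Centre = midpoint of PQ = (-1.5, -4), r² = 13/4 = 3.25.
Centre = (-1.5, -4).

(-1.5, -4)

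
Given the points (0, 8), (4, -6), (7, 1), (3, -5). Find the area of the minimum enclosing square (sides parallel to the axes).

The bounding box has width 7 and height 14.
An axis-aligned square enclosing the set must have side ≥ max(width, height).
So the minimum side is max(7, 14) = 14.
Area = 14² = 196.

196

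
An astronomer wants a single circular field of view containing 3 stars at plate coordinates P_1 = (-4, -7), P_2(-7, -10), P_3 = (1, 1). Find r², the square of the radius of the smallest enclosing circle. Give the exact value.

Side lengths²: P_1P_2² = 18, P_1P_3² = 89, P_2P_3² = 185.
Since P_2P_3² = 185 ≥ 89 + 18 = 107, the angle opposite P_2P_3 is not acute, so the smallest enclosing circle has P_2P_3 as diameter.
Centre = midpoint of P_2P_3 = (-3, -4.5), r² = 185/4 = 46.25.

46.25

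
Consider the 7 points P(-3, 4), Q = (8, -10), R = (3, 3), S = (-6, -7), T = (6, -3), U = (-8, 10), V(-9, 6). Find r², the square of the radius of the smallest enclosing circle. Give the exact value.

By Welzl's lemma the MEC is supported by two points (diametrically opposite) or three points (on a circumcircle).
The farthest pair is Q–U with squared distance 656. The circle on this segment as diameter has centre (0, 0) and r² = 656/4 = 164.
Check P: distance² to centre = 25 ≤ 164, so it lies inside.
All remaining points lie in this disk, and no smaller disk contains both endpoints, so this is the minimum enclosing circle.

164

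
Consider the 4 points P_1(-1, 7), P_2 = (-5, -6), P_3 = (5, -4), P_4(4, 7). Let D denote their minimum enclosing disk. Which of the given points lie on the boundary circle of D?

The farthest pair is P_2–P_4 with squared distance 250. The circle on this segment as diameter has centre (-0.5, 0.5) and r² = 250/4 = 62.5.
Check P_1: distance² to centre = 42.5 ≤ 62.5, so it lies inside.
All remaining points lie in this disk, and no smaller disk contains both endpoints, so this is the minimum enclosing circle.
The points at distance exactly r from the centre are P_2, P_4 — 2 points.

P_2, P_4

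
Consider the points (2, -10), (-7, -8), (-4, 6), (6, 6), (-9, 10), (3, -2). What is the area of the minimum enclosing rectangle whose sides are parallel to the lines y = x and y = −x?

418.5

In coordinates u = x + y, v = x − y the rectangle is axis-aligned; the map (x,y)→(u,v) scales areas by 2.
u-values: -8, -15, 2, 12, 1, 1; range = 12 − (-15) = 27.
v-values: 12, 1, -10, 0, -19, 5; range = 12 − (-19) = 31.
Area = (27 × 31) / 2 = 418.5.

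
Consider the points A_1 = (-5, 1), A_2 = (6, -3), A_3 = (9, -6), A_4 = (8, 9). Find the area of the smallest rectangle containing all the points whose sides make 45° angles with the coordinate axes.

In coordinates u = x + y, v = x − y the rectangle is axis-aligned; the map (x,y)→(u,v) scales areas by 2.
u-values: -4, 3, 3, 17; range = 17 − (-4) = 21.
v-values: -6, 9, 15, -1; range = 15 − (-6) = 21.
Area = (21 × 21) / 2 = 220.5.

220.5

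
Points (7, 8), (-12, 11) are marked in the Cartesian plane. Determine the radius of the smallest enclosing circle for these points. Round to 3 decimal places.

9.618

The smallest circle enclosing two points has them as diameter endpoints.
Centre = midpoint = (-2.5, 9.5); r² = |(7, 8)−(-12, 11)|²/4 = 370/4 = 92.5.
r = √(92.5) ≈ 9.618.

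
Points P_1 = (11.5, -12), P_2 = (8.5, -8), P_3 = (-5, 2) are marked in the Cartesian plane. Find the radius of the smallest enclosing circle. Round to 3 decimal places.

10.820

Side lengths²: P_1P_2² = 25, P_1P_3² = 468.25, P_2P_3² = 282.25.
Since P_1P_3² = 468.25 ≥ 282.25 + 25 = 307.25, the angle opposite P_1P_3 is not acute, so the smallest enclosing circle has P_1P_3 as diameter.
Centre = midpoint of P_1P_3 = (3.25, -5), r² = 468.25/4 = 117.0625.
r = √(117.0625) ≈ 10.820.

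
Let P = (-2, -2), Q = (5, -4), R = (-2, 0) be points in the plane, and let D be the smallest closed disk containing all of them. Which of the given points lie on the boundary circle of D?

Side lengths²: PQ² = 53, PR² = 4, QR² = 65.
Since QR² = 65 ≥ 53 + 4 = 57, the angle opposite QR is not acute, so the smallest enclosing circle has QR as diameter.
Centre = midpoint of QR = (1.5, -2), r² = 65/4 = 16.25.
The points at distance exactly r from the centre are Q, R — 2 points.

Q, R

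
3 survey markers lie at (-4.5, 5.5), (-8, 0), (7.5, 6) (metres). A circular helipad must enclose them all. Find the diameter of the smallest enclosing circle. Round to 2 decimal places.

Call the three points A, B, C in the order given.
Side lengths²: AB² = 42.5, AC² = 144.25, BC² = 276.25.
Since BC² = 276.25 ≥ 144.25 + 42.5 = 186.75, the angle opposite BC is not acute, so the smallest enclosing circle has BC as diameter.
Centre = midpoint of BC = (-0.25, 3), r² = 276.25/4 = 69.0625.
Diameter = 2r = 2√(69.0625) ≈ 16.62.

16.62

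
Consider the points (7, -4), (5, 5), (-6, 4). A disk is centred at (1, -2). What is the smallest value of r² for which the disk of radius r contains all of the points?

The required radius is the distance from (1, -2) to the farthest point.
Squared distances: 40, 65, 85.
Maximum is 85, attained at (-6, 4).

85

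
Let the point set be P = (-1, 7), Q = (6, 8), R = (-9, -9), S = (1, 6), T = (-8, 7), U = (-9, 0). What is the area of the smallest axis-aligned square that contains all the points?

289

The bounding box has width 15 and height 17.
An axis-aligned square enclosing the set must have side ≥ max(width, height).
So the minimum side is max(15, 17) = 17.
Area = 17² = 289.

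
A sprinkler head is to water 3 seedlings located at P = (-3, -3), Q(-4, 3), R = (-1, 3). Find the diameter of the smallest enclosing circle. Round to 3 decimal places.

Side lengths²: PQ² = 37, PR² = 40, QR² = 9.
Since PR² = 40 < 37 + 9 = 46, the triangle is acute, so the smallest enclosing circle is the circumcircle.
Circumcentre = (-2.5, 1/6), r² = 185/18.
Diameter = 2r = 2√(185/18) ≈ 6.412.

6.412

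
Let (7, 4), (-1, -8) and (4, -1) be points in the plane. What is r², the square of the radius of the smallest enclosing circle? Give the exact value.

52

Call the three points A, B, C in the order given.
Side lengths²: AB² = 208, AC² = 34, BC² = 74.
Since AB² = 208 ≥ 74 + 34 = 108, the angle opposite AB is not acute, so the smallest enclosing circle has AB as diameter.
Centre = midpoint of AB = (3, -2), r² = 208/4 = 52.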